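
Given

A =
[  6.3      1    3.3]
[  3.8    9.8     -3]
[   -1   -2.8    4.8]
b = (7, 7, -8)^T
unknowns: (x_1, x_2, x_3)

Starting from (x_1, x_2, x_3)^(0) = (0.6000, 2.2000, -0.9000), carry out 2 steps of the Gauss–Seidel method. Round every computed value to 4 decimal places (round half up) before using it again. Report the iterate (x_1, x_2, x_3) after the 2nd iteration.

(1.8678, -0.4485, -1.5392)

Iteration 1:
  x_1 = (7 - (1)·2.2000 - (3.3)·-0.9000) / (6.3) = 1.2333
  x_2 = (7 - (3.8)·1.2333 - (-3)·-0.9000) / (9.8) = -0.0394
  x_3 = (-8 - (-1)·1.2333 - (-2.8)·-0.0394) / (4.8) = -1.4327
Iteration 2:
  x_1 = (7 - (1)·-0.0394 - (3.3)·-1.4327) / (6.3) = 1.8678
  x_2 = (7 - (3.8)·1.8678 - (-3)·-1.4327) / (9.8) = -0.4485
  x_3 = (-8 - (-1)·1.8678 - (-2.8)·-0.4485) / (4.8) = -1.5392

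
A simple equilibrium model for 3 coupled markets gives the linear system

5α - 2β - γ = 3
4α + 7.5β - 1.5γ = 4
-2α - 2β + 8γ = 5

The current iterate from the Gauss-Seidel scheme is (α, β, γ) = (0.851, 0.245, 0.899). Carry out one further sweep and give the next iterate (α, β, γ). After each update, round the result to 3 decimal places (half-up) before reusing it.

One sweep:
  α = (3 - (-2)·0.245 - (-1)·0.899) / (5) = 0.878
  β = (4 - (4)·0.878 - (-1.5)·0.899) / (7.5) = 0.245
  γ = (5 - (-2)·0.878 - (-2)·0.245) / (8) = 0.906

(0.878, 0.245, 0.906)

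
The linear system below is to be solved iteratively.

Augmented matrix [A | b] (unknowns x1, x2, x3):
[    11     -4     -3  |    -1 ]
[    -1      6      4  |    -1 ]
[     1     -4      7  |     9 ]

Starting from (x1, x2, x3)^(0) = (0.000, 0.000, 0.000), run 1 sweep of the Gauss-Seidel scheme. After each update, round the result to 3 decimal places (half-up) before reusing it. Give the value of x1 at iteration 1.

-0.091

Iteration 1:
  x1 = (-1 - (-4)·0.000 - (-3)·0.000) / (11) = -0.091
  x2 = (-1 - (-1)·-0.091 - (4)·0.000) / (6) = -0.182
  x3 = (9 - (1)·-0.091 - (-4)·-0.182) / (7) = 1.195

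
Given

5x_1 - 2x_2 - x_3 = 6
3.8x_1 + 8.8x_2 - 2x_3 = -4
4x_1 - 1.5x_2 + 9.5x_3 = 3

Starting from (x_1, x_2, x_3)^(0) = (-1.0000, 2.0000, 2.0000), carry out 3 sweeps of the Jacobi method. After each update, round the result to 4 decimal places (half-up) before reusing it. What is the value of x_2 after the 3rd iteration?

Iteration 1:
  x_1 = (6 - (-2)·2.0000 - (-1)·2.0000) / (5) = 2.4000
  x_2 = (-4 - (3.8)·-1.0000 - (-2)·2.0000) / (8.8) = 0.4318
  x_3 = (3 - (4)·-1.0000 - (-1.5)·2.0000) / (9.5) = 1.0526
Iteration 2:
  x_1 = (6 - (-2)·0.4318 - (-1)·1.0526) / (5) = 1.5832
  x_2 = (-4 - (3.8)·2.4000 - (-2)·1.0526) / (8.8) = -1.2517
  x_3 = (3 - (4)·2.4000 - (-1.5)·0.4318) / (9.5) = -0.6266
Iteration 3:
  x_1 = (6 - (-2)·-1.2517 - (-1)·-0.6266) / (5) = 0.5740
  x_2 = (-4 - (3.8)·1.5832 - (-2)·-0.6266) / (8.8) = -1.2806
  x_3 = (3 - (4)·1.5832 - (-1.5)·-1.2517) / (9.5) = -0.5485

-1.2806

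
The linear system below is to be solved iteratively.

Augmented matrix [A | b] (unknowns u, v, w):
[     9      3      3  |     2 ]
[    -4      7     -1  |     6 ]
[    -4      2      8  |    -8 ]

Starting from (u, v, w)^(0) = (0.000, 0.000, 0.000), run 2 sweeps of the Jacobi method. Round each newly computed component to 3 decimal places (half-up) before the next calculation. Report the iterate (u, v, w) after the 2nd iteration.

(0.270, 0.841, -1.103)

Iteration 1:
  u = (2 - (3)·0.000 - (3)·0.000) / (9) = 0.222
  v = (6 - (-4)·0.000 - (-1)·0.000) / (7) = 0.857
  w = (-8 - (-4)·0.000 - (2)·0.000) / (8) = -1.000
Iteration 2:
  u = (2 - (3)·0.857 - (3)·-1.000) / (9) = 0.270
  v = (6 - (-4)·0.222 - (-1)·-1.000) / (7) = 0.841
  w = (-8 - (-4)·0.222 - (2)·0.857) / (8) = -1.103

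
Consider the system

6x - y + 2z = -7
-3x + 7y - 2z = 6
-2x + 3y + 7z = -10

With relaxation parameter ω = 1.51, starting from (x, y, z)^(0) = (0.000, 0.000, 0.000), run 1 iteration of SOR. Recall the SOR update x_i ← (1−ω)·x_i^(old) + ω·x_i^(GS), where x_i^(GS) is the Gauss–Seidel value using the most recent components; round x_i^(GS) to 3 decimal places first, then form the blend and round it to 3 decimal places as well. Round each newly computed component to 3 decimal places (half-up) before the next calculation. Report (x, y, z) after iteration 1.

(-1.762, 0.154, -3.017)

Iteration 1:
  x: GS value = (-7 - (-1)·0.000 - (2)·0.000) / (6) = -1.167;  x ← (1−ω)·0.000 + ω·-1.167 = -1.762
  y: GS value = (6 - (-3)·-1.762 - (-2)·0.000) / (7) = 0.102;  y ← (1−ω)·0.000 + ω·0.102 = 0.154
  z: GS value = (-10 - (-2)·-1.762 - (3)·0.154) / (7) = -1.998;  z ← (1−ω)·0.000 + ω·-1.998 = -3.017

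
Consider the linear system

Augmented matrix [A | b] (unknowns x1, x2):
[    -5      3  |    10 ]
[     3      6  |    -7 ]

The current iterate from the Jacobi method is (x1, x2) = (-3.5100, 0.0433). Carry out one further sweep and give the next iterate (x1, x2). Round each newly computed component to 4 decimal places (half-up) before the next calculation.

(-1.9740, 0.5883)

One sweep:
  x1 = (10 - (3)·0.0433) / (-5) = -1.9740
  x2 = (-7 - (3)·-3.5100) / (6) = 0.5883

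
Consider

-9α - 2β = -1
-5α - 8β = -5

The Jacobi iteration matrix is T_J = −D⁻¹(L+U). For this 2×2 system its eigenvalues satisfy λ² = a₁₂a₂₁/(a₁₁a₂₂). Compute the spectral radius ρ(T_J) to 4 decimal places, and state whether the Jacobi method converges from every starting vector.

a₁₂a₂₁/(a₁₁a₂₂) = (-2)·(-5) / ((-9)·(-8)) = 0.138889
ρ = √|0.138889| = √0.138889 = 0.3727
ρ < 1, so Jacobi converges

0.3727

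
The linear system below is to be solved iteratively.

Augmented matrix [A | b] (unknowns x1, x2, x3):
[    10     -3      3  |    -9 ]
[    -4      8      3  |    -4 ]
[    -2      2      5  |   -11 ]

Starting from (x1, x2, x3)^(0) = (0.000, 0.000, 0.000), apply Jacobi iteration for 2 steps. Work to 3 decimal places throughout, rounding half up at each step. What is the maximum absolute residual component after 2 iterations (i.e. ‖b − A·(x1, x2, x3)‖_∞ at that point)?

Iteration 1:
  x1 = (-9 - (-3)·0.000 - (3)·0.000) / (10) = -0.900
  x2 = (-4 - (-4)·0.000 - (3)·0.000) / (8) = -0.500
  x3 = (-11 - (-2)·0.000 - (2)·0.000) / (5) = -2.200
Iteration 2:
  x1 = (-9 - (-3)·-0.500 - (3)·-2.200) / (10) = -0.390
  x2 = (-4 - (-4)·-0.900 - (3)·-2.200) / (8) = -0.125
  x3 = (-11 - (-2)·-0.900 - (2)·-0.500) / (5) = -2.360
Residual b − A·x = (1.605, 2.520, 0.270); ∞-norm = 2.520

2.520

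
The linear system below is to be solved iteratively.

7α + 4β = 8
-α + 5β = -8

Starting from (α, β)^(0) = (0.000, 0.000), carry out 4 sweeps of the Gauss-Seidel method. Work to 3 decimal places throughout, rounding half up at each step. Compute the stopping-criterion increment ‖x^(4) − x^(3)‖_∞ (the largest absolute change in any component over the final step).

Iteration 1:
  α = (8 - (4)·0.000) / (7) = 1.143
  β = (-8 - (-1)·1.143) / (5) = -1.371
Iteration 2:
  α = (8 - (4)·-1.371) / (7) = 1.926
  β = (-8 - (-1)·1.926) / (5) = -1.215
Iteration 3:
  α = (8 - (4)·-1.215) / (7) = 1.837
  β = (-8 - (-1)·1.837) / (5) = -1.233
Iteration 4:
  α = (8 - (4)·-1.233) / (7) = 1.847
  β = (-8 - (-1)·1.847) / (5) = -1.231
Change: (0.010, 0.002) → max |·| = 0.010

0.010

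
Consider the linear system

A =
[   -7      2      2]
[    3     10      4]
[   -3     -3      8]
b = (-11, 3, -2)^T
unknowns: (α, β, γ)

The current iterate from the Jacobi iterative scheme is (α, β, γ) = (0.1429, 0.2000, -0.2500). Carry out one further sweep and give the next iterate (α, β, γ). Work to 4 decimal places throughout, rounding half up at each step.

One sweep:
  α = (-11 - (2)·0.2000 - (2)·-0.2500) / (-7) = 1.5571
  β = (3 - (3)·0.1429 - (4)·-0.2500) / (10) = 0.3571
  γ = (-2 - (-3)·0.1429 - (-3)·0.2000) / (8) = -0.1214

(1.5571, 0.3571, -0.1214)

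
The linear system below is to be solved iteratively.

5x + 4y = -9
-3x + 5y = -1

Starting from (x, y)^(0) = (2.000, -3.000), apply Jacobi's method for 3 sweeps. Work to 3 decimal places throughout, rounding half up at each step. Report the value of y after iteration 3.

Iteration 1:
  x = (-9 - (4)·-3.000) / (5) = 0.600
  y = (-1 - (-3)·2.000) / (5) = 1.000
Iteration 2:
  x = (-9 - (4)·1.000) / (5) = -2.600
  y = (-1 - (-3)·0.600) / (5) = 0.160
Iteration 3:
  x = (-9 - (4)·0.160) / (5) = -1.928
  y = (-1 - (-3)·-2.600) / (5) = -1.760

-1.760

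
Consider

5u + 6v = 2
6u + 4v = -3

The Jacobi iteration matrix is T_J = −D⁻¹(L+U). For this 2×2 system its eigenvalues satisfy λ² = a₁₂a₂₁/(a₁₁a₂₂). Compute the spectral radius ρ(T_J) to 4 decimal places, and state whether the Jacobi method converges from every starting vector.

a₁₂a₂₁/(a₁₁a₂₂) = (6)·(6) / ((5)·(4)) = 1.800000
ρ = √|1.800000| = √1.800000 = 1.3416
ρ > 1, so Jacobi diverges

1.3416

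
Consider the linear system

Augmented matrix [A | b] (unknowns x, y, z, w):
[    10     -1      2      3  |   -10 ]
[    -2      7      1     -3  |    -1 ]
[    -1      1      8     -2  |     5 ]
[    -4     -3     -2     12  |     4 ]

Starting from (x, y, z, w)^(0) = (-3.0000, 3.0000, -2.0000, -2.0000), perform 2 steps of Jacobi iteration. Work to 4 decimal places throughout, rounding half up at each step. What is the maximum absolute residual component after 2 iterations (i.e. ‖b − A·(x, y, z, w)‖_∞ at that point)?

3.3767

Iteration 1:
  x = (-10 - (-1)·3.0000 - (2)·-2.0000 - (3)·-2.0000) / (10) = 0.3000
  y = (-1 - (-2)·-3.0000 - (1)·-2.0000 - (-3)·-2.0000) / (7) = -1.5714
  z = (5 - (-1)·-3.0000 - (1)·3.0000 - (-2)·-2.0000) / (8) = -0.6250
  w = (4 - (-4)·-3.0000 - (-3)·3.0000 - (-2)·-2.0000) / (12) = -0.2500
Iteration 2:
  x = (-10 - (-1)·-1.5714 - (2)·-0.6250 - (3)·-0.2500) / (10) = -0.9571
  y = (-1 - (-2)·0.3000 - (1)·-0.6250 - (-3)·-0.2500) / (7) = -0.0750
  z = (5 - (-1)·0.3000 - (1)·-1.5714 - (-2)·-0.2500) / (8) = 0.7964
  w = (4 - (-4)·0.3000 - (-3)·-1.5714 - (-2)·-0.6250) / (12) = -0.0637
Residual b − A·x = (-1.9057, -3.3767, -2.3807, 2.3038); ∞-norm = 3.3767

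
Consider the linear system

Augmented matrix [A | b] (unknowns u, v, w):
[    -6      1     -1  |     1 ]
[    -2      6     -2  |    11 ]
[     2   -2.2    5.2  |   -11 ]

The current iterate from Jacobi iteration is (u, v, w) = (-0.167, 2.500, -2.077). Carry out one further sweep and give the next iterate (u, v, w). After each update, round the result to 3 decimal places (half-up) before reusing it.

One sweep:
  u = (1 - (1)·2.500 - (-1)·-2.077) / (-6) = 0.596
  v = (11 - (-2)·-0.167 - (-2)·-2.077) / (6) = 1.085
  w = (-11 - (2)·-0.167 - (-2.2)·2.500) / (5.2) = -0.993

(0.596, 1.085, -0.993)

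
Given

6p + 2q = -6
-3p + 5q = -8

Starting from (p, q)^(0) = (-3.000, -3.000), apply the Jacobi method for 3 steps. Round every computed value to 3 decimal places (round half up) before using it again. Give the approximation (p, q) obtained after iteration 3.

(-0.467, -1.520)

Iteration 1:
  p = (-6 - (2)·-3.000) / (6) = 0.000
  q = (-8 - (-3)·-3.000) / (5) = -3.400
Iteration 2:
  p = (-6 - (2)·-3.400) / (6) = 0.133
  q = (-8 - (-3)·0.000) / (5) = -1.600
Iteration 3:
  p = (-6 - (2)·-1.600) / (6) = -0.467
  q = (-8 - (-3)·0.133) / (5) = -1.520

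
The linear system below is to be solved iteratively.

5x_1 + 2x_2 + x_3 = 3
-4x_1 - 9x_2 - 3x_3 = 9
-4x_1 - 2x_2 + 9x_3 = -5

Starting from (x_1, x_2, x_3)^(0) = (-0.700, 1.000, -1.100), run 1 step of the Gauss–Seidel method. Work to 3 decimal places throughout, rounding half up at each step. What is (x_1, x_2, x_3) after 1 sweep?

(0.420, -0.820, -0.551)

Iteration 1:
  x_1 = (3 - (2)·1.000 - (1)·-1.100) / (5) = 0.420
  x_2 = (9 - (-4)·0.420 - (-3)·-1.100) / (-9) = -0.820
  x_3 = (-5 - (-4)·0.420 - (-2)·-0.820) / (9) = -0.551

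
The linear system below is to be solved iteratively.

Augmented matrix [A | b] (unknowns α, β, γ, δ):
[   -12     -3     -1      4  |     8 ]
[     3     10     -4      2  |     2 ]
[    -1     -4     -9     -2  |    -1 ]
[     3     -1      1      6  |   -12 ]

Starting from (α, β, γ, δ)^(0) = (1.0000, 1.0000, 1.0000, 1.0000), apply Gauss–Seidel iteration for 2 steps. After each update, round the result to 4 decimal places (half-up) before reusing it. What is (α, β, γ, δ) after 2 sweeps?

(-1.2967, 0.7707, 0.2495, -1.2648)

Iteration 1:
  α = (8 - (-3)·1.0000 - (-1)·1.0000 - (4)·1.0000) / (-12) = -0.6667
  β = (2 - (3)·-0.6667 - (-4)·1.0000 - (2)·1.0000) / (10) = 0.6000
  γ = (-1 - (-1)·-0.6667 - (-4)·0.6000 - (-2)·1.0000) / (-9) = -0.3037
  δ = (-12 - (3)·-0.6667 - (-1)·0.6000 - (1)·-0.3037) / (6) = -1.5160
Iteration 2:
  α = (8 - (-3)·0.6000 - (-1)·-0.3037 - (4)·-1.5160) / (-12) = -1.2967
  β = (2 - (3)·-1.2967 - (-4)·-0.3037 - (2)·-1.5160) / (10) = 0.7707
  γ = (-1 - (-1)·-1.2967 - (-4)·0.7707 - (-2)·-1.5160) / (-9) = 0.2495
  δ = (-12 - (3)·-1.2967 - (-1)·0.7707 - (1)·0.2495) / (6) = -1.2648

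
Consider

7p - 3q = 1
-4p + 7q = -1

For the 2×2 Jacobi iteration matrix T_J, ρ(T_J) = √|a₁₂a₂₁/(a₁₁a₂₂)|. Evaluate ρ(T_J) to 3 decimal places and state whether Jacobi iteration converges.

a₁₂a₂₁/(a₁₁a₂₂) = (-3)·(-4) / ((7)·(7)) = 0.244898
ρ = √|0.244898| = √0.244898 = 0.495
ρ < 1, so Jacobi converges

0.495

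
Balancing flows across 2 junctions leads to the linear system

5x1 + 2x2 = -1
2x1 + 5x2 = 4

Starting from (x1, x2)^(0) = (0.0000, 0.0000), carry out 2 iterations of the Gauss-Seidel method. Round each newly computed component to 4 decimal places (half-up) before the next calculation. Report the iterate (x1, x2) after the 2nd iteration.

(-0.5520, 1.0208)

Iteration 1:
  x1 = (-1 - (2)·0.0000) / (5) = -0.2000
  x2 = (4 - (2)·-0.2000) / (5) = 0.8800
Iteration 2:
  x1 = (-1 - (2)·0.8800) / (5) = -0.5520
  x2 = (4 - (2)·-0.5520) / (5) = 1.0208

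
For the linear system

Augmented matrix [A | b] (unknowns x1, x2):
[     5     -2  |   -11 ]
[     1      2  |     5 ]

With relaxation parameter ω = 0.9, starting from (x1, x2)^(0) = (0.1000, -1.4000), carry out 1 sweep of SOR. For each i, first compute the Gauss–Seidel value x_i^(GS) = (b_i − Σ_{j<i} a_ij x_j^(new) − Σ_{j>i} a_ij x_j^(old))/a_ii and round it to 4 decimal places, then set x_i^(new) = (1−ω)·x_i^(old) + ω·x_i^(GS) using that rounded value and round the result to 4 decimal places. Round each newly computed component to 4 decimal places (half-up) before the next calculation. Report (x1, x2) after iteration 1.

(-2.4740, 3.2233)

Iteration 1:
  x1: GS value = (-11 - (-2)·-1.4000) / (5) = -2.7600;  x1 ← (1−ω)·0.1000 + ω·-2.7600 = -2.4740
  x2: GS value = (5 - (1)·-2.4740) / (2) = 3.7370;  x2 ← (1−ω)·-1.4000 + ω·3.7370 = 3.2233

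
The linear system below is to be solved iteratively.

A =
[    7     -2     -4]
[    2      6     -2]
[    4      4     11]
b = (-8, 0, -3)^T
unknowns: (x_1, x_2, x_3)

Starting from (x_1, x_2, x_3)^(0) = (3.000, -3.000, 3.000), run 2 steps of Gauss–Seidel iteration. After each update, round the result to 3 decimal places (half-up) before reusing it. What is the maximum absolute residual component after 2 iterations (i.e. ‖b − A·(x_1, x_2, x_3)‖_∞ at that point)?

Iteration 1:
  x_1 = (-8 - (-2)·-3.000 - (-4)·3.000) / (7) = -0.286
  x_2 = (0 - (2)·-0.286 - (-2)·3.000) / (6) = 1.095
  x_3 = (-3 - (4)·-0.286 - (4)·1.095) / (11) = -0.567
Iteration 2:
  x_1 = (-8 - (-2)·1.095 - (-4)·-0.567) / (7) = -1.154
  x_2 = (0 - (2)·-1.154 - (-2)·-0.567) / (6) = 0.196
  x_3 = (-3 - (4)·-1.154 - (4)·0.196) / (11) = 0.076
Residual b − A·x = (0.774, 1.284, -0.004); ∞-norm = 1.284

1.284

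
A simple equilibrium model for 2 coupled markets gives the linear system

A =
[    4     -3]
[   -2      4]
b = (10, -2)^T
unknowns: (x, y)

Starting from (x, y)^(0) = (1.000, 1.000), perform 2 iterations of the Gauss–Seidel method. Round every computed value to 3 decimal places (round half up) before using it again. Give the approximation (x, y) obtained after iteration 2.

Iteration 1:
  x = (10 - (-3)·1.000) / (4) = 3.250
  y = (-2 - (-2)·3.250) / (4) = 1.125
Iteration 2:
  x = (10 - (-3)·1.125) / (4) = 3.344
  y = (-2 - (-2)·3.344) / (4) = 1.172

(3.344, 1.172)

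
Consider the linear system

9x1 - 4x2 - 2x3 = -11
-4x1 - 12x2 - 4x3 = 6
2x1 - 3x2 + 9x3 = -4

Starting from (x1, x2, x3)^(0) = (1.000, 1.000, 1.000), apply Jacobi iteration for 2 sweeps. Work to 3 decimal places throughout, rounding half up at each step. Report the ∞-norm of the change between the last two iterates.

1.259

Iteration 1:
  x1 = (-11 - (-4)·1.000 - (-2)·1.000) / (9) = -0.556
  x2 = (6 - (-4)·1.000 - (-4)·1.000) / (-12) = -1.167
  x3 = (-4 - (2)·1.000 - (-3)·1.000) / (9) = -0.333
Iteration 2:
  x1 = (-11 - (-4)·-1.167 - (-2)·-0.333) / (9) = -1.815
  x2 = (6 - (-4)·-0.556 - (-4)·-0.333) / (-12) = -0.204
  x3 = (-4 - (2)·-0.556 - (-3)·-1.167) / (9) = -0.710
Change: (-1.259, 0.963, -0.377) → max |·| = 1.259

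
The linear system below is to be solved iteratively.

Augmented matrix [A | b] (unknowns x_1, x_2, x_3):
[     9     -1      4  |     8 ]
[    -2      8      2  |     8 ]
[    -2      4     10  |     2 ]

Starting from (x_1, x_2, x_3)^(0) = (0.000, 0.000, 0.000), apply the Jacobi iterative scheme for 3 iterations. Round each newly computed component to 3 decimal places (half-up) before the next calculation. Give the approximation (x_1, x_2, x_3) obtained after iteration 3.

(1.029, 1.233, -0.087)

Iteration 1:
  x_1 = (8 - (-1)·0.000 - (4)·0.000) / (9) = 0.889
  x_2 = (8 - (-2)·0.000 - (2)·0.000) / (8) = 1.000
  x_3 = (2 - (-2)·0.000 - (4)·0.000) / (10) = 0.200
Iteration 2:
  x_1 = (8 - (-1)·1.000 - (4)·0.200) / (9) = 0.911
  x_2 = (8 - (-2)·0.889 - (2)·0.200) / (8) = 1.172
  x_3 = (2 - (-2)·0.889 - (4)·1.000) / (10) = -0.022
Iteration 3:
  x_1 = (8 - (-1)·1.172 - (4)·-0.022) / (9) = 1.029
  x_2 = (8 - (-2)·0.911 - (2)·-0.022) / (8) = 1.233
  x_3 = (2 - (-2)·0.911 - (4)·1.172) / (10) = -0.087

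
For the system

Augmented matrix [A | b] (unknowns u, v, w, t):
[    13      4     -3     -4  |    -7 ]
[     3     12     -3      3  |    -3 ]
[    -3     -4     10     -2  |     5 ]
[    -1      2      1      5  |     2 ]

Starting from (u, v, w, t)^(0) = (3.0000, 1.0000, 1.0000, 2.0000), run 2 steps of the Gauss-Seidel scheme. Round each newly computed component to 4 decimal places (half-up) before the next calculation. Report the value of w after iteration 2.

0.4997

Iteration 1:
  u = (-7 - (4)·1.0000 - (-3)·1.0000 - (-4)·2.0000) / (13) = 0.0000
  v = (-3 - (3)·0.0000 - (-3)·1.0000 - (3)·2.0000) / (12) = -0.5000
  w = (5 - (-3)·0.0000 - (-4)·-0.5000 - (-2)·2.0000) / (10) = 0.7000
  t = (2 - (-1)·0.0000 - (2)·-0.5000 - (1)·0.7000) / (5) = 0.4600
Iteration 2:
  u = (-7 - (4)·-0.5000 - (-3)·0.7000 - (-4)·0.4600) / (13) = -0.0815
  v = (-3 - (3)·-0.0815 - (-3)·0.7000 - (3)·0.4600) / (12) = -0.1696
  w = (5 - (-3)·-0.0815 - (-4)·-0.1696 - (-2)·0.4600) / (10) = 0.4997
  t = (2 - (-1)·-0.0815 - (2)·-0.1696 - (1)·0.4997) / (5) = 0.3516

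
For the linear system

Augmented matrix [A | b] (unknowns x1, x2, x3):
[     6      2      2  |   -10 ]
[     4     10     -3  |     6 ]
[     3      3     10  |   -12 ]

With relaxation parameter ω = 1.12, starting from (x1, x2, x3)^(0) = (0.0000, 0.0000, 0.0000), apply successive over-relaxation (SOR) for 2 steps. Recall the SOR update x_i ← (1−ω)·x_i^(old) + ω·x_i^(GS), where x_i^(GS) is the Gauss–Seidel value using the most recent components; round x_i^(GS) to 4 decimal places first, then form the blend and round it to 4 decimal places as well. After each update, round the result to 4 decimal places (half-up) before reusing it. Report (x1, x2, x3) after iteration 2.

(-1.7490, 0.8634, -0.8996)

Iteration 1:
  x1: GS value = (-10 - (2)·0.0000 - (2)·0.0000) / (6) = -1.6667;  x1 ← (1−ω)·0.0000 + ω·-1.6667 = -1.8667
  x2: GS value = (6 - (4)·-1.8667 - (-3)·0.0000) / (10) = 1.3467;  x2 ← (1−ω)·0.0000 + ω·1.3467 = 1.5083
  x3: GS value = (-12 - (3)·-1.8667 - (3)·1.5083) / (10) = -1.0925;  x3 ← (1−ω)·0.0000 + ω·-1.0925 = -1.2236
Iteration 2:
  x1: GS value = (-10 - (2)·1.5083 - (2)·-1.2236) / (6) = -1.7616;  x1 ← (1−ω)·-1.8667 + ω·-1.7616 = -1.7490
  x2: GS value = (6 - (4)·-1.7490 - (-3)·-1.2236) / (10) = 0.9325;  x2 ← (1−ω)·1.5083 + ω·0.9325 = 0.8634
  x3: GS value = (-12 - (3)·-1.7490 - (3)·0.8634) / (10) = -0.9343;  x3 ← (1−ω)·-1.2236 + ω·-0.9343 = -0.8996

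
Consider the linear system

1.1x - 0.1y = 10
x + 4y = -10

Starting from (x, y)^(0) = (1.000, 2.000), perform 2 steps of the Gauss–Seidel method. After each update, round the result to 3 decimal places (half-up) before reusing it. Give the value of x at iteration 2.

Iteration 1:
  x = (10 - (-0.1)·2.000) / (1.1) = 9.273
  y = (-10 - (1)·9.273) / (4) = -4.818
Iteration 2:
  x = (10 - (-0.1)·-4.818) / (1.1) = 8.653
  y = (-10 - (1)·8.653) / (4) = -4.663

8.653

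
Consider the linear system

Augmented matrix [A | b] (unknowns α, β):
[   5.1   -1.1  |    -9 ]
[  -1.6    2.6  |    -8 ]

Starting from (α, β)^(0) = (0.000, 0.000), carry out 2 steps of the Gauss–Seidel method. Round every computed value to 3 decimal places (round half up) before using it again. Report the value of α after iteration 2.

Iteration 1:
  α = (-9 - (-1.1)·0.000) / (5.1) = -1.765
  β = (-8 - (-1.6)·-1.765) / (2.6) = -4.163
Iteration 2:
  α = (-9 - (-1.1)·-4.163) / (5.1) = -2.663
  β = (-8 - (-1.6)·-2.663) / (2.6) = -4.716

-2.663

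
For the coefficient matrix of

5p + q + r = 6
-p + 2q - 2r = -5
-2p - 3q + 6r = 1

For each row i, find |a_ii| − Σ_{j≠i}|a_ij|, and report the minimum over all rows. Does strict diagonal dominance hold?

row 1: |5| − (1+1) = 3
row 2: |2| − (1+2) = -1
row 3: |6| − (2+3) = 1
minimum over rows = -1 → not strictly diagonally dominant

-1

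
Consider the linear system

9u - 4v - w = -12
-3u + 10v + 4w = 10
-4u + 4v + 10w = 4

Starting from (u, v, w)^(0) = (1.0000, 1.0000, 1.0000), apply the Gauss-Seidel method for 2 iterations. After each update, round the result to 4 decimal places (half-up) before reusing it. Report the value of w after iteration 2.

-0.3388

Iteration 1:
  u = (-12 - (-4)·1.0000 - (-1)·1.0000) / (9) = -0.7778
  v = (10 - (-3)·-0.7778 - (4)·1.0000) / (10) = 0.3667
  w = (4 - (-4)·-0.7778 - (4)·0.3667) / (10) = -0.0578
Iteration 2:
  u = (-12 - (-4)·0.3667 - (-1)·-0.0578) / (9) = -1.1768
  v = (10 - (-3)·-1.1768 - (4)·-0.0578) / (10) = 0.6701
  w = (4 - (-4)·-1.1768 - (4)·0.6701) / (10) = -0.3388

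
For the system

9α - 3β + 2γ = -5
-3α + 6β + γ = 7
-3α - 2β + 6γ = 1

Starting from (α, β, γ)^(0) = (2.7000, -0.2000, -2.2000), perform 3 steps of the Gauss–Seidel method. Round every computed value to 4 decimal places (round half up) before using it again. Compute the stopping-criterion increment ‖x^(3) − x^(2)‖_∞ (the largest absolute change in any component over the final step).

0.1217

Iteration 1:
  α = (-5 - (-3)·-0.2000 - (2)·-2.2000) / (9) = -0.1333
  β = (7 - (-3)·-0.1333 - (1)·-2.2000) / (6) = 1.4667
  γ = (1 - (-3)·-0.1333 - (-2)·1.4667) / (6) = 0.5889
Iteration 2:
  α = (-5 - (-3)·1.4667 - (2)·0.5889) / (9) = -0.1975
  β = (7 - (-3)·-0.1975 - (1)·0.5889) / (6) = 0.9698
  γ = (1 - (-3)·-0.1975 - (-2)·0.9698) / (6) = 0.3912
Iteration 3:
  α = (-5 - (-3)·0.9698 - (2)·0.3912) / (9) = -0.3192
  β = (7 - (-3)·-0.3192 - (1)·0.3912) / (6) = 0.9419
  γ = (1 - (-3)·-0.3192 - (-2)·0.9419) / (6) = 0.3210
Change: (-0.1217, -0.0279, -0.0702) → max |·| = 0.1217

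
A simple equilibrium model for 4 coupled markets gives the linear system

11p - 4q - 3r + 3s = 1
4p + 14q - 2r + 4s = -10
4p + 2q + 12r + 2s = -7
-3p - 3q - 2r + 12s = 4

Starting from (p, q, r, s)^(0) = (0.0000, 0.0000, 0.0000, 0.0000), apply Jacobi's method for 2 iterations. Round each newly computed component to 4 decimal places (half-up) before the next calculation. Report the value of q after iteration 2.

Iteration 1:
  p = (1 - (-4)·0.0000 - (-3)·0.0000 - (3)·0.0000) / (11) = 0.0909
  q = (-10 - (4)·0.0000 - (-2)·0.0000 - (4)·0.0000) / (14) = -0.7143
  r = (-7 - (4)·0.0000 - (2)·0.0000 - (2)·0.0000) / (12) = -0.5833
  s = (4 - (-3)·0.0000 - (-3)·0.0000 - (-2)·0.0000) / (12) = 0.3333
Iteration 2:
  p = (1 - (-4)·-0.7143 - (-3)·-0.5833 - (3)·0.3333) / (11) = -0.4188
  q = (-10 - (4)·0.0909 - (-2)·-0.5833 - (4)·0.3333) / (14) = -0.9188
  r = (-7 - (4)·0.0909 - (2)·-0.7143 - (2)·0.3333) / (12) = -0.5501
  s = (4 - (-3)·0.0909 - (-3)·-0.7143 - (-2)·-0.5833) / (12) = 0.0803

-0.9188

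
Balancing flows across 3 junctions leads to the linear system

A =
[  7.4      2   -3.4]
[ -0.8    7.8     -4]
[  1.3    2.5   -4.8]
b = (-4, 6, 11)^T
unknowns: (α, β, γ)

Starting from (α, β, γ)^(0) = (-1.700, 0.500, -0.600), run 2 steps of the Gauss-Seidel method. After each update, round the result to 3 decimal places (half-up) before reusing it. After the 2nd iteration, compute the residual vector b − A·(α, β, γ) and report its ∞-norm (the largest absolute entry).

2.878

Iteration 1:
  α = (-4 - (2)·0.500 - (-3.4)·-0.600) / (7.4) = -0.951
  β = (6 - (-0.8)·-0.951 - (-4)·-0.600) / (7.8) = 0.364
  γ = (11 - (1.3)·-0.951 - (2.5)·0.364) / (-4.8) = -2.360
Iteration 2:
  α = (-4 - (2)·0.364 - (-3.4)·-2.360) / (7.4) = -1.723
  β = (6 - (-0.8)·-1.723 - (-4)·-2.360) / (7.8) = -0.618
  γ = (11 - (1.3)·-1.723 - (2.5)·-0.618) / (-4.8) = -3.080
Residual b − A·x = (-0.486, -2.878, 0.001); ∞-norm = 2.878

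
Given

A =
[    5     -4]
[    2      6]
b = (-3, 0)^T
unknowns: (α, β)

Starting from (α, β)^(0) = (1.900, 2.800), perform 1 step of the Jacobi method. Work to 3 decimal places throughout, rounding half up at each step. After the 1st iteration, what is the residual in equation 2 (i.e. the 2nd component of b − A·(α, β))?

0.518

Iteration 1:
  α = (-3 - (-4)·2.800) / (5) = 1.640
  β = (0 - (2)·1.900) / (6) = -0.633
Residual b − A·x = (-13.732, 0.518)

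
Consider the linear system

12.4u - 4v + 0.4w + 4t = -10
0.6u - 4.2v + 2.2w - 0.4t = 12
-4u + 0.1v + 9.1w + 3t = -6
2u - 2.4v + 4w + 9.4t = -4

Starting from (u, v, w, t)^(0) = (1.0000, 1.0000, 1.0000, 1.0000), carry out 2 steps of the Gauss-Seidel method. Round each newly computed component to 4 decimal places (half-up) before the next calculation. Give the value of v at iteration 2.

Iteration 1:
  u = (-10 - (-4)·1.0000 - (0.4)·1.0000 - (4)·1.0000) / (12.4) = -0.8387
  v = (12 - (0.6)·-0.8387 - (2.2)·1.0000 - (-0.4)·1.0000) / (-4.2) = -2.5484
  w = (-6 - (-4)·-0.8387 - (0.1)·-2.5484 - (3)·1.0000) / (9.1) = -1.3297
  t = (-4 - (2)·-0.8387 - (-2.4)·-2.5484 - (4)·-1.3297) / (9.4) = -0.3319
Iteration 2:
  u = (-10 - (-4)·-2.5484 - (0.4)·-1.3297 - (4)·-0.3319) / (12.4) = -1.4786
  v = (12 - (0.6)·-1.4786 - (2.2)·-1.3297 - (-0.4)·-0.3319) / (-4.2) = -3.7333
  w = (-6 - (-4)·-1.4786 - (0.1)·-3.7333 - (3)·-0.3319) / (9.1) = -1.1588
  t = (-4 - (2)·-1.4786 - (-2.4)·-3.7333 - (4)·-1.1588) / (9.4) = -0.5710

-3.7333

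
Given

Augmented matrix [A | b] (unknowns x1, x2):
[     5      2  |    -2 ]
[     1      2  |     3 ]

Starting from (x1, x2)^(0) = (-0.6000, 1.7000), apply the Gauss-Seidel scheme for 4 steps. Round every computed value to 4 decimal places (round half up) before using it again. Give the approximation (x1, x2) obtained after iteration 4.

(-1.2486, 2.1243)

Iteration 1:
  x1 = (-2 - (2)·1.7000) / (5) = -1.0800
  x2 = (3 - (1)·-1.0800) / (2) = 2.0400
Iteration 2:
  x1 = (-2 - (2)·2.0400) / (5) = -1.2160
  x2 = (3 - (1)·-1.2160) / (2) = 2.1080
Iteration 3:
  x1 = (-2 - (2)·2.1080) / (5) = -1.2432
  x2 = (3 - (1)·-1.2432) / (2) = 2.1216
Iteration 4:
  x1 = (-2 - (2)·2.1216) / (5) = -1.2486
  x2 = (3 - (1)·-1.2486) / (2) = 2.1243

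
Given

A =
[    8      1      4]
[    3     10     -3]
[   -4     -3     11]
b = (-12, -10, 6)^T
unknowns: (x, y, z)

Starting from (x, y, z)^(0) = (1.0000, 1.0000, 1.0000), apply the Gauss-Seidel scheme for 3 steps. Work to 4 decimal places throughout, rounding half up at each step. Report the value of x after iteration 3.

Iteration 1:
  x = (-12 - (1)·1.0000 - (4)·1.0000) / (8) = -2.1250
  y = (-10 - (3)·-2.1250 - (-3)·1.0000) / (10) = -0.0625
  z = (6 - (-4)·-2.1250 - (-3)·-0.0625) / (11) = -0.2443
Iteration 2:
  x = (-12 - (1)·-0.0625 - (4)·-0.2443) / (8) = -1.3700
  y = (-10 - (3)·-1.3700 - (-3)·-0.2443) / (10) = -0.6623
  z = (6 - (-4)·-1.3700 - (-3)·-0.6623) / (11) = -0.1334
Iteration 3:
  x = (-12 - (1)·-0.6623 - (4)·-0.1334) / (8) = -1.3505
  y = (-10 - (3)·-1.3505 - (-3)·-0.1334) / (10) = -0.6349
  z = (6 - (-4)·-1.3505 - (-3)·-0.6349) / (11) = -0.1188

-1.3505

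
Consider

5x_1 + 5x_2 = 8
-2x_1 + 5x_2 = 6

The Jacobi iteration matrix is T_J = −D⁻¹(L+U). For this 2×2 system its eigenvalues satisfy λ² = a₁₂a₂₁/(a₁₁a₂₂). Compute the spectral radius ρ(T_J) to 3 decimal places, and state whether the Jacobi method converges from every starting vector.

0.632

a₁₂a₂₁/(a₁₁a₂₂) = (5)·(-2) / ((5)·(5)) = -0.400000
ρ = √|-0.400000| = √0.400000 = 0.632
ρ < 1, so Jacobi converges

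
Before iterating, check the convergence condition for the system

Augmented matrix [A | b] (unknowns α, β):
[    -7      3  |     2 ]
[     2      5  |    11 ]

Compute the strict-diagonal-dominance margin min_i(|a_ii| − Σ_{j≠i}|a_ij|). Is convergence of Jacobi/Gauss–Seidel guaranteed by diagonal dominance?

row 1: |-7| − (3) = 4
row 2: |5| − (2) = 3
minimum over rows = 3 → strictly diagonally dominant (convergence guaranteed)

3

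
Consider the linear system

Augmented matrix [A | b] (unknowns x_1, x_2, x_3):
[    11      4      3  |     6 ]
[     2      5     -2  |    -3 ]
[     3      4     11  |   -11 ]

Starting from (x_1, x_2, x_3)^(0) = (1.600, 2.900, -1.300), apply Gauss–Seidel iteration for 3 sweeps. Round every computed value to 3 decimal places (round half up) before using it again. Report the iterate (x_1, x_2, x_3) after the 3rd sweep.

Iteration 1:
  x_1 = (6 - (4)·2.900 - (3)·-1.300) / (11) = -0.155
  x_2 = (-3 - (2)·-0.155 - (-2)·-1.300) / (5) = -1.058
  x_3 = (-11 - (3)·-0.155 - (4)·-1.058) / (11) = -0.573
Iteration 2:
  x_1 = (6 - (4)·-1.058 - (3)·-0.573) / (11) = 1.086
  x_2 = (-3 - (2)·1.086 - (-2)·-0.573) / (5) = -1.264
  x_3 = (-11 - (3)·1.086 - (4)·-1.264) / (11) = -0.837
Iteration 3:
  x_1 = (6 - (4)·-1.264 - (3)·-0.837) / (11) = 1.233
  x_2 = (-3 - (2)·1.233 - (-2)·-0.837) / (5) = -1.428
  x_3 = (-11 - (3)·1.233 - (4)·-1.428) / (11) = -0.817

(1.233, -1.428, -0.817)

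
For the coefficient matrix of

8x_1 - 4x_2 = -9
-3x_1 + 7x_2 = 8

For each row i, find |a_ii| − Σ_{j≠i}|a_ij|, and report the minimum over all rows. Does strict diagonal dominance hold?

4

row 1: |8| − (4) = 4
row 2: |7| − (3) = 4
minimum over rows = 4 → strictly diagonally dominant (convergence guaranteed)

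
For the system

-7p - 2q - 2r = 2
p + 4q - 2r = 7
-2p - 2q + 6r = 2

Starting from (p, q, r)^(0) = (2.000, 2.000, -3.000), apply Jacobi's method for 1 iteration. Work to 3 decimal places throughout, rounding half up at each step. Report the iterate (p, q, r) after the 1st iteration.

(0.000, -0.250, 1.667)

Iteration 1:
  p = (2 - (-2)·2.000 - (-2)·-3.000) / (-7) = 0.000
  q = (7 - (1)·2.000 - (-2)·-3.000) / (4) = -0.250
  r = (2 - (-2)·2.000 - (-2)·2.000) / (6) = 1.667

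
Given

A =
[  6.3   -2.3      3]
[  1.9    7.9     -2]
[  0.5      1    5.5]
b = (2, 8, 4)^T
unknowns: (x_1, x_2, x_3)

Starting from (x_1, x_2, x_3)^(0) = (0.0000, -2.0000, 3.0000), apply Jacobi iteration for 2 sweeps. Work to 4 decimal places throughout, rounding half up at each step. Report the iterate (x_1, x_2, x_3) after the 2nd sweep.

Iteration 1:
  x_1 = (2 - (-2.3)·-2.0000 - (3)·3.0000) / (6.3) = -1.8413
  x_2 = (8 - (1.9)·0.0000 - (-2)·3.0000) / (7.9) = 1.7722
  x_3 = (4 - (0.5)·0.0000 - (1)·-2.0000) / (5.5) = 1.0909
Iteration 2:
  x_1 = (2 - (-2.3)·1.7722 - (3)·1.0909) / (6.3) = 0.4450
  x_2 = (8 - (1.9)·-1.8413 - (-2)·1.0909) / (7.9) = 1.7317
  x_3 = (4 - (0.5)·-1.8413 - (1)·1.7722) / (5.5) = 0.5724

(0.4450, 1.7317, 0.5724)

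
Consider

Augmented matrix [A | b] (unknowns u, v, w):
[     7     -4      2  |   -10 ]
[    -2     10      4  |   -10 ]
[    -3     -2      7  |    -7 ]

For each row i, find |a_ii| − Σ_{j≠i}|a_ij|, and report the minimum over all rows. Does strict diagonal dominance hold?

row 1: |7| − (4+2) = 1
row 2: |10| − (2+4) = 4
row 3: |7| − (3+2) = 2
minimum over rows = 1 → strictly diagonally dominant (convergence guaranteed)

1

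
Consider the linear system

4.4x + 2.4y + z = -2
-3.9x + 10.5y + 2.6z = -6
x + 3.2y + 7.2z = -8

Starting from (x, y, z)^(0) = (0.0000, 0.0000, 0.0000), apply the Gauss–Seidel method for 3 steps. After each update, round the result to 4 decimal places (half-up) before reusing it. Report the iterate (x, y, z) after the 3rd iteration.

(-0.0422, -0.3468, -0.9511)

Iteration 1:
  x = (-2 - (2.4)·0.0000 - (1)·0.0000) / (4.4) = -0.4545
  y = (-6 - (-3.9)·-0.4545 - (2.6)·0.0000) / (10.5) = -0.7402
  z = (-8 - (1)·-0.4545 - (3.2)·-0.7402) / (7.2) = -0.7190
Iteration 2:
  x = (-2 - (2.4)·-0.7402 - (1)·-0.7190) / (4.4) = 0.1126
  y = (-6 - (-3.9)·0.1126 - (2.6)·-0.7190) / (10.5) = -0.3516
  z = (-8 - (1)·0.1126 - (3.2)·-0.3516) / (7.2) = -0.9705
Iteration 3:
  x = (-2 - (2.4)·-0.3516 - (1)·-0.9705) / (4.4) = -0.0422
  y = (-6 - (-3.9)·-0.0422 - (2.6)·-0.9705) / (10.5) = -0.3468
  z = (-8 - (1)·-0.0422 - (3.2)·-0.3468) / (7.2) = -0.9511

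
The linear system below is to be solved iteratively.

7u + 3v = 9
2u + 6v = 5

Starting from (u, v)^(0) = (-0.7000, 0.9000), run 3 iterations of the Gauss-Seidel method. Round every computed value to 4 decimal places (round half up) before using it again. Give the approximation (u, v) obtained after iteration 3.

(1.0796, 0.4735)

Iteration 1:
  u = (9 - (3)·0.9000) / (7) = 0.9000
  v = (5 - (2)·0.9000) / (6) = 0.5333
Iteration 2:
  u = (9 - (3)·0.5333) / (7) = 1.0572
  v = (5 - (2)·1.0572) / (6) = 0.4809
Iteration 3:
  u = (9 - (3)·0.4809) / (7) = 1.0796
  v = (5 - (2)·1.0796) / (6) = 0.4735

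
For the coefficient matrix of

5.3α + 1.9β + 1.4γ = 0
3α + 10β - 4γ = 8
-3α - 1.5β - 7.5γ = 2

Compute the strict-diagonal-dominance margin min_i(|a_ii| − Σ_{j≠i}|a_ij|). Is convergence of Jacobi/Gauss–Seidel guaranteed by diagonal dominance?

row 1: |5.3| − (1.9+1.4) = 2
row 2: |10| − (3+4) = 3
row 3: |-7.5| − (3+1.5) = 3
minimum over rows = 2 → strictly diagonally dominant (convergence guaranteed)

2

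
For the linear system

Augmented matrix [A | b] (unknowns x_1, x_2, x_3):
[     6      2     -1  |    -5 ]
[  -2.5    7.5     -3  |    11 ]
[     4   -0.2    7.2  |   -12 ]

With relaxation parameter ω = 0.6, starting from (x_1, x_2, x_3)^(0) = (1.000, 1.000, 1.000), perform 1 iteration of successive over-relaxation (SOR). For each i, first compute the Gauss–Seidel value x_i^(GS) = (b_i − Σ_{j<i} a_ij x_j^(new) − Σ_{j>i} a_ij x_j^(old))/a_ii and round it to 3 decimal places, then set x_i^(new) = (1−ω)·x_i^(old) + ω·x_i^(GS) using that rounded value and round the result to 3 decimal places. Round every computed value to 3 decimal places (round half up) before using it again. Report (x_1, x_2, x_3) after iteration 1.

Iteration 1:
  x_1: GS value = (-5 - (2)·1.000 - (-1)·1.000) / (6) = -1.000;  x_1 ← (1−ω)·1.000 + ω·-1.000 = -0.200
  x_2: GS value = (11 - (-2.5)·-0.200 - (-3)·1.000) / (7.5) = 1.800;  x_2 ← (1−ω)·1.000 + ω·1.800 = 1.480
  x_3: GS value = (-12 - (4)·-0.200 - (-0.2)·1.480) / (7.2) = -1.514;  x_3 ← (1−ω)·1.000 + ω·-1.514 = -0.508

(-0.200, 1.480, -0.508)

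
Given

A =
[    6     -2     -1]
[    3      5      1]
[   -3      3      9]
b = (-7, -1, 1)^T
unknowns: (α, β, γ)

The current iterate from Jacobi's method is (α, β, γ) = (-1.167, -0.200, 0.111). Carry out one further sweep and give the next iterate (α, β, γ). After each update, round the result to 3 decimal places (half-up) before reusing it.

(-1.215, 0.478, -0.211)

One sweep:
  α = (-7 - (-2)·-0.200 - (-1)·0.111) / (6) = -1.215
  β = (-1 - (3)·-1.167 - (1)·0.111) / (5) = 0.478
  γ = (1 - (-3)·-1.167 - (3)·-0.200) / (9) = -0.211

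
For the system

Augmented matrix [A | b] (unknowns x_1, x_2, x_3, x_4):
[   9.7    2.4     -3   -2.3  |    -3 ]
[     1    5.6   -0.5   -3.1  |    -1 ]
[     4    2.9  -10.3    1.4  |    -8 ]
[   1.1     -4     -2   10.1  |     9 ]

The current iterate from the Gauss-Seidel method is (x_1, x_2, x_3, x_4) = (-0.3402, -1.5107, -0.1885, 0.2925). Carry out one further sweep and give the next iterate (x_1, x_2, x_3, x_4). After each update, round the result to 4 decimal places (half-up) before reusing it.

(0.0756, -0.0470, 0.8326, 1.0291)

One sweep:
  x_1 = (-3 - (2.4)·-1.5107 - (-3)·-0.1885 - (-2.3)·0.2925) / (9.7) = 0.0756
  x_2 = (-1 - (1)·0.0756 - (-0.5)·-0.1885 - (-3.1)·0.2925) / (5.6) = -0.0470
  x_3 = (-8 - (4)·0.0756 - (2.9)·-0.0470 - (1.4)·0.2925) / (-10.3) = 0.8326
  x_4 = (9 - (1.1)·0.0756 - (-4)·-0.0470 - (-2)·0.8326) / (10.1) = 1.0291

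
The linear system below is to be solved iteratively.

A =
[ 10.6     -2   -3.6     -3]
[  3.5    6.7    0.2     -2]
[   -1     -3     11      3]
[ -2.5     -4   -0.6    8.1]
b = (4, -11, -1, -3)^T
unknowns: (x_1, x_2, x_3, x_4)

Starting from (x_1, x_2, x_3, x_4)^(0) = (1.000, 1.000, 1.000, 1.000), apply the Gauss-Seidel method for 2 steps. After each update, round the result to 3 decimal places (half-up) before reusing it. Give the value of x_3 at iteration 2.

-0.303

Iteration 1:
  x_1 = (4 - (-2)·1.000 - (-3.6)·1.000 - (-3)·1.000) / (10.6) = 1.189
  x_2 = (-11 - (3.5)·1.189 - (0.2)·1.000 - (-2)·1.000) / (6.7) = -1.994
  x_3 = (-1 - (-1)·1.189 - (-3)·-1.994 - (3)·1.000) / (11) = -0.799
  x_4 = (-3 - (-2.5)·1.189 - (-4)·-1.994 - (-0.6)·-0.799) / (8.1) = -1.047
Iteration 2:
  x_1 = (4 - (-2)·-1.994 - (-3.6)·-0.799 - (-3)·-1.047) / (10.6) = -0.567
  x_2 = (-11 - (3.5)·-0.567 - (0.2)·-0.799 - (-2)·-1.047) / (6.7) = -1.634
  x_3 = (-1 - (-1)·-0.567 - (-3)·-1.634 - (3)·-1.047) / (11) = -0.303
  x_4 = (-3 - (-2.5)·-0.567 - (-4)·-1.634 - (-0.6)·-0.303) / (8.1) = -1.375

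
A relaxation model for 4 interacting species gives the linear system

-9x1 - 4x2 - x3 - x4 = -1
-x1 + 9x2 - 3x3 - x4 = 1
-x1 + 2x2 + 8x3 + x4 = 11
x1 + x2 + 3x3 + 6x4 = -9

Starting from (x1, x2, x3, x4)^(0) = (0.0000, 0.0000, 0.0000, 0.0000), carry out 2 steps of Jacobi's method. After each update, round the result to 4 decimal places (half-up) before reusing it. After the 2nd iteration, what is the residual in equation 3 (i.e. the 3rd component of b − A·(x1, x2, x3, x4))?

0.0811

Iteration 1:
  x1 = (-1 - (-4)·0.0000 - (-1)·0.0000 - (-1)·0.0000) / (-9) = 0.1111
  x2 = (1 - (-1)·0.0000 - (-3)·0.0000 - (-1)·0.0000) / (9) = 0.1111
  x3 = (11 - (-1)·0.0000 - (2)·0.0000 - (1)·0.0000) / (8) = 1.3750
  x4 = (-9 - (1)·0.0000 - (1)·0.0000 - (3)·0.0000) / (6) = -1.5000
Iteration 2:
  x1 = (-1 - (-4)·0.1111 - (-1)·1.3750 - (-1)·-1.5000) / (-9) = 0.0756
  x2 = (1 - (-1)·0.1111 - (-3)·1.3750 - (-1)·-1.5000) / (9) = 0.4151
  x3 = (11 - (-1)·0.1111 - (2)·0.1111 - (1)·-1.5000) / (8) = 1.5486
  x4 = (-9 - (1)·0.1111 - (1)·0.1111 - (3)·1.3750) / (6) = -2.2245
Residual b − A·x = (0.6649, -0.2390, 0.0811, -0.7895)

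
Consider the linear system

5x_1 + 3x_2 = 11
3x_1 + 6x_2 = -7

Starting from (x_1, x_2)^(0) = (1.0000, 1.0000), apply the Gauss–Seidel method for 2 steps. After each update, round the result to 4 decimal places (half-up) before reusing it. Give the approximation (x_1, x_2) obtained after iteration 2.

(3.3800, -2.8567)

Iteration 1:
  x_1 = (11 - (3)·1.0000) / (5) = 1.6000
  x_2 = (-7 - (3)·1.6000) / (6) = -1.9667
Iteration 2:
  x_1 = (11 - (3)·-1.9667) / (5) = 3.3800
  x_2 = (-7 - (3)·3.3800) / (6) = -2.8567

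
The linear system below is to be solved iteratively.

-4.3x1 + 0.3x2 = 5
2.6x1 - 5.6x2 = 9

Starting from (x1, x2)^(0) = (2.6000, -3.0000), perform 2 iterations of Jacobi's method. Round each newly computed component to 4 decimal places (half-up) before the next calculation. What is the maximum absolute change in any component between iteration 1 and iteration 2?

1.8442

Iteration 1:
  x1 = (5 - (0.3)·-3.0000) / (-4.3) = -1.3721
  x2 = (9 - (2.6)·2.6000) / (-5.6) = -0.4000
Iteration 2:
  x1 = (5 - (0.3)·-0.4000) / (-4.3) = -1.1907
  x2 = (9 - (2.6)·-1.3721) / (-5.6) = -2.2442
Change: (0.1814, -1.8442) → max |·| = 1.8442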